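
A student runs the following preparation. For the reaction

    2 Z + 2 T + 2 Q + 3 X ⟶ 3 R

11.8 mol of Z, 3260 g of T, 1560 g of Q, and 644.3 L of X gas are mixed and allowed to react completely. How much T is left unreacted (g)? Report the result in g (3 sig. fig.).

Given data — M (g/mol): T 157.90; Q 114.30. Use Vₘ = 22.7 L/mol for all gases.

1400 g

n(Z) = 11.80 mol
n(T) = 3260 / 157.90 = 20.65 mol
n(Q) = 1560 / 114.30 = 13.65 mol
n(X) = 644.3 / 22.7 = 28.38 mol
n/ν → Z: 5.900, T: 10.33, Q: 6.825, X: 9.460; Z is limiting.
T consumed = (2/2) × 11.80 = 11.80 mol
T remaining = 20.65 − 11.80 = 8.850 mol
mass = 8.850 × 157.90 = 1397 g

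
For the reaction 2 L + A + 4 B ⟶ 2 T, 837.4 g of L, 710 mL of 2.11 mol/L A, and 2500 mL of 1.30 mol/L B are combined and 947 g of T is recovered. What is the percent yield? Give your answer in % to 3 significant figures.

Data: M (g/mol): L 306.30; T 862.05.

67.6 %

n(L) = 837.4 / 306.30 = 2.734 mol
n(A) = 2.11 × 710.0/1000 = 1.498 mol
n(B) = 1.30 × 2500/1000 = 3.250 mol
n/ν for L = 2.734/2 = 1.367
n/ν for A = 1.498/1 = 1.498
n/ν for B = 3.250/4 = 0.8125
Smallest n/ν is B → limiting reagent.
theoretical n(T) = (2/4) × 3.250 = 1.625 mol → 1401 g
% yield = 947 / 1401 × 100 = 67.59 %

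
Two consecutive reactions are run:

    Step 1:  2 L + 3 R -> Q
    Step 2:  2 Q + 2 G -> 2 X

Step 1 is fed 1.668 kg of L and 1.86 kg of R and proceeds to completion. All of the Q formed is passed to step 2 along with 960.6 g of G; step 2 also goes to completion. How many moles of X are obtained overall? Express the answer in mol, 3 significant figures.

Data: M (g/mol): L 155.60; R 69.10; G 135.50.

5.36 mol

Step 1:
n(L) = 1.668×1000 / 155.60 = 10.72 mol
n(R) = 1.860×1000 / 69.10 = 26.92 mol
n/ν → L: 5.360, R: 8.973; L is limiting.
n(Q) produced = (1/2) × 10.72 = 5.360 mol
Step 2:
n(Q) available = 5.360 mol
n(G) = 960.6 / 135.50 = 7.089 mol
n/ν → Q: 2.680, G: 3.545; Q is limiting.
n(X) = (2/2) × 5.360 = 5.360 mol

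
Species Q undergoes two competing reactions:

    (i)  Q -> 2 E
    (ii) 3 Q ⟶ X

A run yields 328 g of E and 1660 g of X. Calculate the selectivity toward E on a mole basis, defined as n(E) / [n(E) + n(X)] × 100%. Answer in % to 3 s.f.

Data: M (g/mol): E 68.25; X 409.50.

n(E) = 328 / 68.25 = 4.806 mol
n(X) = 1660 / 409.50 = 4.054 mol
selectivity = 4.806/(4.806+4.054) × 100 = 54.24 %

54.2 %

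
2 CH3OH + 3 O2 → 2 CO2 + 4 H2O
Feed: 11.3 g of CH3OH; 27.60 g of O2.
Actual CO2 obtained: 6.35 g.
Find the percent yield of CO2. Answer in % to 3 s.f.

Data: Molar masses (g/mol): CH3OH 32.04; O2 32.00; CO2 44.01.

40.9 %

n(CH3OH) = 11.30 / 32.04 = 0.3527 mol
n(O2) = 27.60 / 32.00 = 0.8625 mol
n/ν for CH3OH = 0.3527/2 = 0.1764
n/ν for O2 = 0.8625/3 = 0.2875
Smallest n/ν is CH3OH → limiting reagent.
theoretical n(CO2) = (2/2) × 0.3527 = 0.3527 mol → 15.52 g
% yield = 6.35 / 15.52 × 100 = 40.91 %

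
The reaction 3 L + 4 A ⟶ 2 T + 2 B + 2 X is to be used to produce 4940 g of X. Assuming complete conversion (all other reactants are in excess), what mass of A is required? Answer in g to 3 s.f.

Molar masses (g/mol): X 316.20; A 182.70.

n(X) = 4940 / 316.20 = 15.62 mol
n(A) = (4/2) × 15.62 = 31.24 mol
mass = 31.24 × 182.70 = 5708 g

5710 g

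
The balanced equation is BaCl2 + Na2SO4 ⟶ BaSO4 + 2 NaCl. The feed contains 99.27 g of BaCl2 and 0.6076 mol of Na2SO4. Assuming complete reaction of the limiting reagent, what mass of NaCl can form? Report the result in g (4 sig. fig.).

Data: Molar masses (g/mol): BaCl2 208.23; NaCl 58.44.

n(BaCl2) = 99.27 / 208.23 = 0.4767 mol
n(Na2SO4) = 0.6076 mol
n/ν → BaCl2: 0.4767, Na2SO4: 0.6076; BaCl2 is limiting.
n(NaCl) = (2/1) × 0.4767 = 0.9534 mol
mass = 0.9534 × 58.44 = 55.72 g

55.72 g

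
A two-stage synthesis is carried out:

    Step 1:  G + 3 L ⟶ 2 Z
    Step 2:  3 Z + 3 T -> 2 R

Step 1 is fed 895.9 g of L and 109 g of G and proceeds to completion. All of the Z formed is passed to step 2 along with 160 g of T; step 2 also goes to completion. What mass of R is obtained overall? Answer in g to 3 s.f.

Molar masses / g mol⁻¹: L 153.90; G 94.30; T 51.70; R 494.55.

762 g

Step 1:
n(L) = 895.9 / 153.90 = 5.821 mol
n(G) = 109.0 / 94.30 = 1.156 mol
n/ν → L: 1.940, G: 1.156; G is limiting.
n(Z) produced = (2/1) × 1.156 = 2.312 mol
Step 2:
n(Z) available = 2.312 mol
n(T) = 160.0 / 51.70 = 3.095 mol
n/ν → Z: 0.7707, T: 1.032; Z is limiting.
n(R) = (2/3) × 2.312 = 1.541 mol
mass = 1.541 × 494.55 = 762.1 g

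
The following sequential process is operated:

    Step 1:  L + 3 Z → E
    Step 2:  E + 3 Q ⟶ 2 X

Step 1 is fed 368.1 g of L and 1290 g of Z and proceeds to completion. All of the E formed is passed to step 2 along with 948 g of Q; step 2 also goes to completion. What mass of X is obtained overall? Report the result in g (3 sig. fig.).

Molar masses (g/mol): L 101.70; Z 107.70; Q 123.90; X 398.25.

2030 g

Step 1:
n(L) = 368.1 / 101.70 = 3.619 mol
n(Z) = 1290 / 107.70 = 11.98 mol
n/ν for L = 3.619/1 = 3.619
n/ν for Z = 11.98/3 = 3.993
Smallest n/ν is L → limiting reagent.
n(E) produced = (1/1) × 3.619 = 3.619 mol
Step 2:
n(E) available = 3.619 mol
n(Q) = 948.0 / 123.90 = 7.651 mol
n/ν for E = 3.619/1 = 3.619
n/ν for Q = 7.651/3 = 2.550
Smallest n/ν is Q → limiting reagent.
n(X) = (2/3) × 7.651 = 5.101 mol
mass = 5.101 × 398.25 = 2031 g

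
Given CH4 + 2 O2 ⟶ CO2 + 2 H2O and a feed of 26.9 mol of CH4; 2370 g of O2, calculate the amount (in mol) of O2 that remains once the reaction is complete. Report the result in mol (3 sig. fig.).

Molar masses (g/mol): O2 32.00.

20.3 mol

n(CH4) = 26.90 mol
n(O2) = 2370 / 32.00 = 74.06 mol
n/ν for CH4 = 26.90/1 = 26.90
n/ν for O2 = 74.06/2 = 37.03
Smallest n/ν is CH4 → limiting reagent.
O2 consumed = (2/1) × 26.90 = 53.80 mol
O2 remaining = 74.06 − 53.80 = 20.26 mol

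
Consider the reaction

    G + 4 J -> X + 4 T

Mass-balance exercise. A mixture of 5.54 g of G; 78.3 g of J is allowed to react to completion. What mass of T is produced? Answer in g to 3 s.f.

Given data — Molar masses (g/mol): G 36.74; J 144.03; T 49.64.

n(G) = 5.540 / 36.74 = 0.1508 mol
n(J) = 78.30 / 144.03 = 0.5436 mol
n/ν for G = 0.1508/1 = 0.1508
n/ν for J = 0.5436/4 = 0.1359
Smallest n/ν is J → limiting reagent.
n(T) = (4/4) × 0.5436 = 0.5436 mol
mass = 0.5436 × 49.64 = 26.98 g

27.0 g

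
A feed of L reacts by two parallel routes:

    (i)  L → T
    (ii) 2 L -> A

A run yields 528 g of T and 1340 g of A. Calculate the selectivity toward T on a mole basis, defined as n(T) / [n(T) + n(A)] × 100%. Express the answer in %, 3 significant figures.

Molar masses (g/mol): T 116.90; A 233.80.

44.1 %

n(T) = 528 / 116.90 = 4.517 mol
n(A) = 1340 / 233.80 = 5.731 mol
selectivity = 4.517/(4.517+5.731) × 100 = 44.08 %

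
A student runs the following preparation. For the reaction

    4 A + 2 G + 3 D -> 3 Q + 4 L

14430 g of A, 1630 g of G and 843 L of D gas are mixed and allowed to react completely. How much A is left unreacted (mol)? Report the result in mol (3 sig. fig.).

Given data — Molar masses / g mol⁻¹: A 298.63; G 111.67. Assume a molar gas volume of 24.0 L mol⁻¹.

19.1 mol

n(A) = 14430 / 298.63 = 48.32 mol
n(G) = 1630 / 111.67 = 14.60 mol
n(D) = 843.0 / 24.0 = 35.13 mol
n/ν for A = 48.32/4 = 12.08
n/ν for G = 14.60/2 = 7.300
n/ν for D = 35.13/3 = 11.71
Smallest n/ν is G → limiting reagent.
A consumed = (4/2) × 14.60 = 29.20 mol
A remaining = 48.32 − 29.20 = 19.12 mol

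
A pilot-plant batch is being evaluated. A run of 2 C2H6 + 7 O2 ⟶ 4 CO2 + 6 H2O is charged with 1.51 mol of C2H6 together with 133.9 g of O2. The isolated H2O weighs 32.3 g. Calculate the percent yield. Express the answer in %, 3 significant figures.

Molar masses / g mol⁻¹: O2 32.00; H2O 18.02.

50.0 %

n(C2H6) = 1.510 mol
n(O2) = 133.9 / 32.00 = 4.184 mol
n/ν → C2H6: 0.7550, O2: 0.5977; O2 is limiting.
theoretical n(H2O) = (6/7) × 4.184 = 3.586 mol → 64.62 g
% yield = 32.3 / 64.62 × 100 = 49.98 %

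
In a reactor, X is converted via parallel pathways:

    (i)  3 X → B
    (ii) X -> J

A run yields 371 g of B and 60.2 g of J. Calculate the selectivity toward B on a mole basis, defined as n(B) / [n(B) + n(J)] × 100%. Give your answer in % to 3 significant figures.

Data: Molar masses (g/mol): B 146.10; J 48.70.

n(B) = 371 / 146.10 = 2.539 mol
n(J) = 60.2 / 48.70 = 1.236 mol
selectivity = 2.539/(2.539+1.236) × 100 = 67.26 %

67.3 %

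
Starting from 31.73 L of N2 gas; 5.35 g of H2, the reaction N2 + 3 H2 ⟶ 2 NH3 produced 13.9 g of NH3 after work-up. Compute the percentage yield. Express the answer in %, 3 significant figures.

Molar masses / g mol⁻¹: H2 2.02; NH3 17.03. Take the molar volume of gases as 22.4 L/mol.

n(N2) = 31.73 / 22.4 = 1.417 mol
n(H2) = 5.350 / 2.02 = 2.649 mol
n/ν → N2: 1.417, H2: 0.8830; H2 is limiting.
theoretical n(NH3) = (2/3) × 2.649 = 1.766 mol → 30.07 g
% yield = 13.9 / 30.07 × 100 = 46.23 %

46.2 %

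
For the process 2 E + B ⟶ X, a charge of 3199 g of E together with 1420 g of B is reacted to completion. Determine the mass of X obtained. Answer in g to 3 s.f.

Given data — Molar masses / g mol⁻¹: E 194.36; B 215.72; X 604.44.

3980 g

n(E) = 3199 / 194.36 = 16.46 mol
n(B) = 1420 / 215.72 = 6.583 mol
n/ν → E: 8.230, B: 6.583; B is limiting.
n(X) = (1/1) × 6.583 = 6.583 mol
mass = 6.583 × 604.44 = 3979 g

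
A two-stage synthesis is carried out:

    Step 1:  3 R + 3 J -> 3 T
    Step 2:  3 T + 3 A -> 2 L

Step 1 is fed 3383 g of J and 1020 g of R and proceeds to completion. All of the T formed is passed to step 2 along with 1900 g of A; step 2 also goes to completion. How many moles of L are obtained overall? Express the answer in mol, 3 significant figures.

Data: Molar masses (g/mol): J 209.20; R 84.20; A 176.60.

Step 1:
n(J) = 3383 / 209.20 = 16.17 mol
n(R) = 1020 / 84.20 = 12.11 mol
n/ν for J = 16.17/3 = 5.390
n/ν for R = 12.11/3 = 4.037
Smallest n/ν is R → limiting reagent.
n(T) produced = (3/3) × 12.11 = 12.11 mol
Step 2:
n(T) available = 12.11 mol
n(A) = 1900 / 176.60 = 10.76 mol
n/ν for T = 12.11/3 = 4.037
n/ν for A = 10.76/3 = 3.587
Smallest n/ν is A → limiting reagent.
n(L) = (2/3) × 10.76 = 7.173 mol

7.17 mol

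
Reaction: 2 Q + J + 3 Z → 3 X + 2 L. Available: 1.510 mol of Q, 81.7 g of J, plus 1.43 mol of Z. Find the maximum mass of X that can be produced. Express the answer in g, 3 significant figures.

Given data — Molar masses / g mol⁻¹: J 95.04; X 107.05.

153 g

n(Q) = 1.510 mol
n(J) = 81.70 / 95.04 = 0.8596 mol
n(Z) = 1.430 mol
n/ν for Q = 1.510/2 = 0.7550
n/ν for J = 0.8596/1 = 0.8596
n/ν for Z = 1.430/3 = 0.4767
Smallest n/ν is Z → limiting reagent.
n(X) = (3/3) × 1.430 = 1.430 mol
mass = 1.430 × 107.05 = 153.1 g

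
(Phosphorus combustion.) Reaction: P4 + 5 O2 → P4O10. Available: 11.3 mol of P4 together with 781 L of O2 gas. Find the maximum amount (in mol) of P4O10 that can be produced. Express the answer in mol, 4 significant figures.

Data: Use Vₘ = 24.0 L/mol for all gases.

6.508 mol

n(P4) = 11.30 mol
n(O2) = 781.0 / 24.0 = 32.54 mol
n/ν for P4 = 11.30/1 = 11.30
n/ν for O2 = 32.54/5 = 6.508
Smallest n/ν is O2 → limiting reagent.
n(P4O10) = (1/5) × 32.54 = 6.508 mol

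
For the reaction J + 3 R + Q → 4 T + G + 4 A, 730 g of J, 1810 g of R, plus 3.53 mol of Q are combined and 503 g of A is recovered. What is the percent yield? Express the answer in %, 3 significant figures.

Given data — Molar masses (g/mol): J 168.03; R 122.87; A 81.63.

43.6 %

n(J) = 730.0 / 168.03 = 4.344 mol
n(R) = 1810 / 122.87 = 14.73 mol
n(Q) = 3.530 mol
n/ν for J = 4.344/1 = 4.344
n/ν for R = 14.73/3 = 4.910
n/ν for Q = 3.530/1 = 3.530
Smallest n/ν is Q → limiting reagent.
theoretical n(A) = (4/1) × 3.530 = 14.12 mol → 1153 g
% yield = 503 / 1153 × 100 = 43.63 %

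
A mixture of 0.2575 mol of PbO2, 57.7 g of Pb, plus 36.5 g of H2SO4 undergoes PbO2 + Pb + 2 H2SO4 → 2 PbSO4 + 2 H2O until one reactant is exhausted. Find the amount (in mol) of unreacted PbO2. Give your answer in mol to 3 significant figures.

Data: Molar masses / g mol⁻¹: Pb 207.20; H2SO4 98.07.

0.0714 mol

n(PbO2) = 0.2575 mol
n(Pb) = 57.70 / 207.20 = 0.2785 mol
n(H2SO4) = 36.50 / 98.07 = 0.3722 mol
n/ν for PbO2 = 0.2575/1 = 0.2575
n/ν for Pb = 0.2785/1 = 0.2785
n/ν for H2SO4 = 0.3722/2 = 0.1861
Smallest n/ν is H2SO4 → limiting reagent.
PbO2 consumed = (1/2) × 0.3722 = 0.1861 mol
PbO2 remaining = 0.2575 − 0.1861 = 0.07140 mol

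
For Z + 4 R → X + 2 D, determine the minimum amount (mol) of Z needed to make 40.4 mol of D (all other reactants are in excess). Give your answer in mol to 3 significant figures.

20.2 mol

n(D) = 40.40 mol
n(Z) = (1/2) × 40.40 = 20.20 mol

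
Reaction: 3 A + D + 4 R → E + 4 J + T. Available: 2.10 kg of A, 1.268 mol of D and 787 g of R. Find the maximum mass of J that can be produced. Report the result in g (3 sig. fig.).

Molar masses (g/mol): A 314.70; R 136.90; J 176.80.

897 g

n(A) = 2.100×1000 / 314.70 = 6.673 mol
n(D) = 1.268 mol
n(R) = 787.0 / 136.90 = 5.749 mol
n/ν for A = 6.673/3 = 2.224
n/ν for D = 1.268/1 = 1.268
n/ν for R = 5.749/4 = 1.437
Smallest n/ν is D → limiting reagent.
n(J) = (4/1) × 1.268 = 5.072 mol
mass = 5.072 × 176.80 = 896.7 g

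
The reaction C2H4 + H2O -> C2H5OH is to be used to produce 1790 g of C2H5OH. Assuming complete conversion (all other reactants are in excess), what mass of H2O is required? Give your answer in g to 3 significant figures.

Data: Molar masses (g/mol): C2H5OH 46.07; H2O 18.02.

n(C2H5OH) = 1790 / 46.07 = 38.85 mol
n(H2O) = (1/1) × 38.85 = 38.85 mol
mass = 38.85 × 18.02 = 700.1 g

700 g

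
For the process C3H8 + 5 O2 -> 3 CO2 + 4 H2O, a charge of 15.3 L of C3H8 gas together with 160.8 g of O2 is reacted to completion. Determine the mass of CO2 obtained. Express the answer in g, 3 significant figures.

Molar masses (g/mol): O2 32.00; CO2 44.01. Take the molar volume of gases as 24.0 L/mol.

n(C3H8) = 15.30 / 24.0 = 0.6375 mol
n(O2) = 160.8 / 32.00 = 5.025 mol
n/ν for C3H8 = 0.6375/1 = 0.6375
n/ν for O2 = 5.025/5 = 1.005
Smallest n/ν is C3H8 → limiting reagent.
n(CO2) = (3/1) × 0.6375 = 1.913 mol
mass = 1.913 × 44.01 = 84.19 g

84.2 g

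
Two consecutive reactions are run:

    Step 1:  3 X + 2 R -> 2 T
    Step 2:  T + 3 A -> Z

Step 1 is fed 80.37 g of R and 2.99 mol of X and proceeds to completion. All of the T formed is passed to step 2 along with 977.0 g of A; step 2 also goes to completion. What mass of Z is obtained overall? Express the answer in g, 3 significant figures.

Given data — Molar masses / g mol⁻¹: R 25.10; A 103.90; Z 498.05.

Step 1:
n(R) = 80.37 / 25.10 = 3.202 mol
n(X) = 2.990 mol
n/ν → R: 1.601, X: 0.9967; X is limiting.
n(T) produced = (2/3) × 2.990 = 1.993 mol
Step 2:
n(T) available = 1.993 mol
n(A) = 977.0 / 103.90 = 9.403 mol
n/ν → T: 1.993, A: 3.134; T is limiting.
n(Z) = (1/1) × 1.993 = 1.993 mol
mass = 1.993 × 498.05 = 992.6 g

993 g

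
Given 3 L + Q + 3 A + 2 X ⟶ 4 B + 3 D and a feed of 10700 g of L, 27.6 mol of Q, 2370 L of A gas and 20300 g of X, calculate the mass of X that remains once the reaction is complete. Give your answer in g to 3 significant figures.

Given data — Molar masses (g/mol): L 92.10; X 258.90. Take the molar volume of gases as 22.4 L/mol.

6010 g

n(L) = 10700 / 92.10 = 116.2 mol
n(Q) = 27.60 mol
n(A) = 2370 / 22.4 = 105.8 mol
n(X) = 20300 / 258.90 = 78.41 mol
n/ν → L: 38.73, Q: 27.60, A: 35.27, X: 39.21; Q is limiting.
X consumed = (2/1) × 27.60 = 55.20 mol
X remaining = 78.41 − 55.20 = 23.21 mol
mass = 23.21 × 258.90 = 6009 g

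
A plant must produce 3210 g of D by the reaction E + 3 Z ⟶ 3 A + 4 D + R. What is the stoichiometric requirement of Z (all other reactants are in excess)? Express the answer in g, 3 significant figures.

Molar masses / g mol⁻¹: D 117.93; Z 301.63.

6160 g

n(D) = 3210 / 117.93 = 27.22 mol
n(Z) = (3/4) × 27.22 = 20.42 mol
mass = 20.42 × 301.63 = 6159 g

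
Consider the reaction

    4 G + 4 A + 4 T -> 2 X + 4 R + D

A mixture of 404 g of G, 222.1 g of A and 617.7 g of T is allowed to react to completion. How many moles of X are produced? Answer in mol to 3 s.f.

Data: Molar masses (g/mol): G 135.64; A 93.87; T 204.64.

1.18 mol

n(G) = 404.0 / 135.64 = 2.978 mol
n(A) = 222.1 / 93.87 = 2.366 mol
n(T) = 617.7 / 204.64 = 3.018 mol
n/ν for G = 2.978/4 = 0.7445
n/ν for A = 2.366/4 = 0.5915
n/ν for T = 3.018/4 = 0.7545
Smallest n/ν is A → limiting reagent.
n(X) = (2/4) × 2.366 = 1.183 mol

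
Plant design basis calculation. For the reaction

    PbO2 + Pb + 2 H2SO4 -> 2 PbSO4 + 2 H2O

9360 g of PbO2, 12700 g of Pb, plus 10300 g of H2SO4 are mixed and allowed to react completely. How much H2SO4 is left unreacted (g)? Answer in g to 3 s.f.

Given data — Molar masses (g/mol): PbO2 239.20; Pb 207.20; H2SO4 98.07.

n(PbO2) = 9360 / 239.20 = 39.13 mol
n(Pb) = 12700 / 207.20 = 61.29 mol
n(H2SO4) = 10300 / 98.07 = 105.0 mol
n/ν → PbO2: 39.13, Pb: 61.29, H2SO4: 52.50; PbO2 is limiting.
H2SO4 consumed = (2/1) × 39.13 = 78.26 mol
H2SO4 remaining = 105.0 − 78.26 = 26.74 mol
mass = 26.74 × 98.07 = 2622 g

2620 g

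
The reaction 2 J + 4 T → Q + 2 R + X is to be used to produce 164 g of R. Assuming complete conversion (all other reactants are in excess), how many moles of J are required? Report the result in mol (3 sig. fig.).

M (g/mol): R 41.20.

3.98 mol

n(R) = 164 / 41.20 = 3.981 mol
n(J) = (2/2) × 3.981 = 3.981 mol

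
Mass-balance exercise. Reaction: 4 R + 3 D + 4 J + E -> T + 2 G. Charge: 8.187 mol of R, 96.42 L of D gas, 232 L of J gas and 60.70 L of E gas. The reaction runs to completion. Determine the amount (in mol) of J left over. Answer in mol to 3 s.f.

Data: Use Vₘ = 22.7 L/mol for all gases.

n(R) = 8.187 mol
n(D) = 96.42 / 22.7 = 4.248 mol
n(J) = 232.0 / 22.7 = 10.22 mol
n(E) = 60.70 / 22.7 = 2.674 mol
n/ν for R = 8.187/4 = 2.047
n/ν for D = 4.248/3 = 1.416
n/ν for J = 10.22/4 = 2.555
n/ν for E = 2.674/1 = 2.674
Smallest n/ν is D → limiting reagent.
J consumed = (4/3) × 4.248 = 5.664 mol
J remaining = 10.22 − 5.664 = 4.556 mol

4.56 mol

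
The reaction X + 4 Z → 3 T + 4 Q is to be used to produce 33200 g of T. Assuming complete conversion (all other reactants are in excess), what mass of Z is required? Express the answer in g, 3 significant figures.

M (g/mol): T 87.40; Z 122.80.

62200 g

n(T) = 33200 / 87.40 = 379.9 mol
n(Z) = (4/3) × 379.9 = 506.5 mol
mass = 506.5 × 122.80 = 62200 g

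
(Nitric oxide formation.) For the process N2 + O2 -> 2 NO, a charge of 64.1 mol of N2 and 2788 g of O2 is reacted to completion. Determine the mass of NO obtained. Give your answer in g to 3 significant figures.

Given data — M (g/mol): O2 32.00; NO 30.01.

n(N2) = 64.10 mol
n(O2) = 2788 / 32.00 = 87.13 mol
n/ν → N2: 64.10, O2: 87.13; N2 is limiting.
n(NO) = (2/1) × 64.10 = 128.2 mol
mass = 128.2 × 30.01 = 3847 g

3850 g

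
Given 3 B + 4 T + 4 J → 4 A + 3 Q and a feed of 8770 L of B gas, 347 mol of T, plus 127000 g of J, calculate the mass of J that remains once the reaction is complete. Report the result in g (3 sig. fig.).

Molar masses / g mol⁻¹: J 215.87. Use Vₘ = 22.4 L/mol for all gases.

n(B) = 8770 / 22.4 = 391.5 mol
n(T) = 347.0 mol
n(J) = 127000 / 215.87 = 588.3 mol
n/ν → B: 130.5, T: 86.75, J: 147.1; T is limiting.
J consumed = (4/4) × 347.0 = 347.0 mol
J remaining = 588.3 − 347.0 = 241.3 mol
mass = 241.3 × 215.87 = 52090 g

52100 g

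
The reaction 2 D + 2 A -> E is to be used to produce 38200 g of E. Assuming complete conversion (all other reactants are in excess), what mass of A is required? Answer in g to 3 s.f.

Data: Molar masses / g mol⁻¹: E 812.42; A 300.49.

n(E) = 38200 / 812.42 = 47.02 mol
n(A) = (2/1) × 47.02 = 94.04 mol
mass = 94.04 × 300.49 = 28260 g

28300 g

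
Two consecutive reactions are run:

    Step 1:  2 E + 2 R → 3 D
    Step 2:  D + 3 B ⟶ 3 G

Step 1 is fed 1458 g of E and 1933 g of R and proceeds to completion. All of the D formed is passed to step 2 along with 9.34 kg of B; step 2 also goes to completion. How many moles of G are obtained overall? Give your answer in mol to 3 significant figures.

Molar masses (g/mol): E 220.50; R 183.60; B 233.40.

Step 1:
n(E) = 1458 / 220.50 = 6.612 mol
n(R) = 1933 / 183.60 = 10.53 mol
n/ν → E: 3.306, R: 5.265; E is limiting.
n(D) produced = (3/2) × 6.612 = 9.918 mol
Step 2:
n(D) available = 9.918 mol
n(B) = 9.340×1000 / 233.40 = 40.02 mol
n/ν → D: 9.918, B: 13.34; D is limiting.
n(G) = (3/1) × 9.918 = 29.75 mol

29.8 mol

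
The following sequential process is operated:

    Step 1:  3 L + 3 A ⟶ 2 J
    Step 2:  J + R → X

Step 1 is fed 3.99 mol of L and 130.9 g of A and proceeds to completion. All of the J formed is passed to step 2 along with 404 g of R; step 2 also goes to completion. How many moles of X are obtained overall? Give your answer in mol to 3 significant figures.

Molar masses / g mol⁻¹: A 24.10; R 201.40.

Step 1:
n(L) = 3.990 mol
n(A) = 130.9 / 24.10 = 5.432 mol
n/ν → L: 1.330, A: 1.811; L is limiting.
n(J) produced = (2/3) × 3.990 = 2.660 mol
Step 2:
n(J) available = 2.660 mol
n(R) = 404.0 / 201.40 = 2.006 mol
n/ν → J: 2.660, R: 2.006; R is limiting.
n(X) = (1/1) × 2.006 = 2.006 mol

2.01 mol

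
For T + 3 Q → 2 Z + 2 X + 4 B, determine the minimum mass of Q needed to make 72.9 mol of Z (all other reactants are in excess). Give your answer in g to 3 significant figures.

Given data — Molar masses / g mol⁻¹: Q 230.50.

25200 g

n(Z) = 72.90 mol
n(Q) = (3/2) × 72.90 = 109.4 mol
mass = 109.4 × 230.50 = 25220 g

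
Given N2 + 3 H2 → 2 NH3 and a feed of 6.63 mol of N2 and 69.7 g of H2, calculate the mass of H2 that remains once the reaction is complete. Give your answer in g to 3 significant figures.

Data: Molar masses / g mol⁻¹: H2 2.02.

n(N2) = 6.630 mol
n(H2) = 69.70 / 2.02 = 34.50 mol
n/ν for N2 = 6.630/1 = 6.630
n/ν for H2 = 34.50/3 = 11.50
Smallest n/ν is N2 → limiting reagent.
H2 consumed = (3/1) × 6.630 = 19.89 mol
H2 remaining = 34.50 − 19.89 = 14.61 mol
mass = 14.61 × 2.02 = 29.51 g

29.5 g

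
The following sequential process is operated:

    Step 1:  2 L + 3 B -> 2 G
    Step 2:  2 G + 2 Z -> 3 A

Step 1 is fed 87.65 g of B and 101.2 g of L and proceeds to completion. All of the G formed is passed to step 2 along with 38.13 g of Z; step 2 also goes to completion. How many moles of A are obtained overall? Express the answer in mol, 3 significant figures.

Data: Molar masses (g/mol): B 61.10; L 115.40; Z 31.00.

Step 1:
n(B) = 87.65 / 61.10 = 1.435 mol
n(L) = 101.2 / 115.40 = 0.8769 mol
n/ν → B: 0.4783, L: 0.4385; L is limiting.
n(G) produced = (2/2) × 0.8769 = 0.8769 mol
Step 2:
n(G) available = 0.8769 mol
n(Z) = 38.13 / 31.00 = 1.230 mol
n/ν → G: 0.4385, Z: 0.6150; G is limiting.
n(A) = (3/2) × 0.8769 = 1.315 mol

1.32 mol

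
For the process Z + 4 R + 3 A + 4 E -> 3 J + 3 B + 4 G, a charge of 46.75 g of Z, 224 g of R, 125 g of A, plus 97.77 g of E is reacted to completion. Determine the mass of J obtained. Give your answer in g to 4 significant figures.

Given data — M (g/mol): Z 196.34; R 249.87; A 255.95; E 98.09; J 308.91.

150.9 g

n(Z) = 46.75 / 196.34 = 0.2381 mol
n(R) = 224.0 / 249.87 = 0.8965 mol
n(A) = 125.0 / 255.95 = 0.4884 mol
n(E) = 97.77 / 98.09 = 0.9967 mol
n/ν for Z = 0.2381/1 = 0.2381
n/ν for R = 0.8965/4 = 0.2241
n/ν for A = 0.4884/3 = 0.1628
n/ν for E = 0.9967/4 = 0.2492
Smallest n/ν is A → limiting reagent.
n(J) = (3/3) × 0.4884 = 0.4884 mol
mass = 0.4884 × 308.91 = 150.9 g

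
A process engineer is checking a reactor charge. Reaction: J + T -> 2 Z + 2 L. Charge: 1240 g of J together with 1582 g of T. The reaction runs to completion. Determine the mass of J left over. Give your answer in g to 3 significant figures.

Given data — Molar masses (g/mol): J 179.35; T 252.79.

118 g

n(J) = 1240 / 179.35 = 6.914 mol
n(T) = 1582 / 252.79 = 6.258 mol
n/ν for J = 6.914/1 = 6.914
n/ν for T = 6.258/1 = 6.258
Smallest n/ν is T → limiting reagent.
J consumed = (1/1) × 6.258 = 6.258 mol
J remaining = 6.914 − 6.258 = 0.6560 mol
mass = 0.6560 × 179.35 = 117.7 g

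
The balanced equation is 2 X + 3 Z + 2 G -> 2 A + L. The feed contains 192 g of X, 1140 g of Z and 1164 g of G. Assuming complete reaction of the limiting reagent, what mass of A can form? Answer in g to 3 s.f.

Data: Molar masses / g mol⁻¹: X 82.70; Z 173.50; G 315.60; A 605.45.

1410 g

n(X) = 192.0 / 82.70 = 2.322 mol
n(Z) = 1140 / 173.50 = 6.571 mol
n(G) = 1164 / 315.60 = 3.688 mol
n/ν → X: 1.161, Z: 2.190, G: 1.844; X is limiting.
n(A) = (2/2) × 2.322 = 2.322 mol
mass = 2.322 × 605.45 = 1406 g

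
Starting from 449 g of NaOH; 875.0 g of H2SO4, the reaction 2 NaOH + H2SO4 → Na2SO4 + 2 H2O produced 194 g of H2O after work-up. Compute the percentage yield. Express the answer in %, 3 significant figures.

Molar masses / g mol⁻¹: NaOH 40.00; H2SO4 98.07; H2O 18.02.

n(NaOH) = 449.0 / 40.00 = 11.23 mol
n(H2SO4) = 875.0 / 98.07 = 8.922 mol
n/ν → NaOH: 5.615, H2SO4: 8.922; NaOH is limiting.
theoretical n(H2O) = (2/2) × 11.23 = 11.23 mol → 202.4 g
% yield = 194 / 202.4 × 100 = 95.85 %

95.9 %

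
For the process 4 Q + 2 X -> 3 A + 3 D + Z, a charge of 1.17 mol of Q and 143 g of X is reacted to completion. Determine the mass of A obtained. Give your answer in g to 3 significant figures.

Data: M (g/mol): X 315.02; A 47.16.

n(Q) = 1.170 mol
n(X) = 143.0 / 315.02 = 0.4539 mol
n/ν → Q: 0.2925, X: 0.2270; X is limiting.
n(A) = (3/2) × 0.4539 = 0.6809 mol
mass = 0.6809 × 47.16 = 32.11 g

32.1 g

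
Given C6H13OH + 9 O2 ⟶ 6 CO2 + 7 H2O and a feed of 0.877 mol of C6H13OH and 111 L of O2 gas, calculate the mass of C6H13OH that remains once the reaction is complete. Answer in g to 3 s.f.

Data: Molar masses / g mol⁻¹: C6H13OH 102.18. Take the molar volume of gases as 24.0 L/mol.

n(C6H13OH) = 0.8770 mol
n(O2) = 111.0 / 24.0 = 4.625 mol
n/ν → C6H13OH: 0.8770, O2: 0.5139; O2 is limiting.
C6H13OH consumed = (1/9) × 4.625 = 0.5139 mol
C6H13OH remaining = 0.8770 − 0.5139 = 0.3631 mol
mass = 0.3631 × 102.18 = 37.10 g

37.1 g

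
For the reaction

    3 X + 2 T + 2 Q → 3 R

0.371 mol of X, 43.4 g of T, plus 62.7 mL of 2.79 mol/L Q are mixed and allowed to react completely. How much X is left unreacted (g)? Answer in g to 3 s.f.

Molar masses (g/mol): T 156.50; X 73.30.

7.96 g

n(X) = 0.3710 mol
n(T) = 43.40 / 156.50 = 0.2773 mol
n(Q) = 2.79 × 62.70/1000 = 0.1749 mol
n/ν for X = 0.3710/3 = 0.1237
n/ν for T = 0.2773/2 = 0.1387
n/ν for Q = 0.1749/2 = 0.08745
Smallest n/ν is Q → limiting reagent.
X consumed = (3/2) × 0.1749 = 0.2624 mol
X remaining = 0.3710 − 0.2624 = 0.1086 mol
mass = 0.1086 × 73.30 = 7.960 g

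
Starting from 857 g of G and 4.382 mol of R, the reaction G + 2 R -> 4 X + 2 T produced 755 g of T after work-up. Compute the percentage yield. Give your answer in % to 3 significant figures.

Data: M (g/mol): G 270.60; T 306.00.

56.3 %

n(G) = 857.0 / 270.60 = 3.167 mol
n(R) = 4.382 mol
n/ν → G: 3.167, R: 2.191; R is limiting.
theoretical n(T) = (2/2) × 4.382 = 4.382 mol → 1341 g
% yield = 755 / 1341 × 100 = 56.30 %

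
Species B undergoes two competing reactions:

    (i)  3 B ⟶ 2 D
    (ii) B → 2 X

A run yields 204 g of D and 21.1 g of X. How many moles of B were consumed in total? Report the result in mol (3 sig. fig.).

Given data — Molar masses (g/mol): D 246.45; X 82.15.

1.37 mol

n(D) = 204 / 246.45 = 0.8278 mol
n(X) = 21.1 / 82.15 = 0.2568 mol
n(B) via (i) = (3/2)×0.8278 = 1.242 mol
n(B) via (ii) = (1/2)×0.2568 = 0.1284 mol
total n(B) = 1.242 + 0.1284 = 1.370 mol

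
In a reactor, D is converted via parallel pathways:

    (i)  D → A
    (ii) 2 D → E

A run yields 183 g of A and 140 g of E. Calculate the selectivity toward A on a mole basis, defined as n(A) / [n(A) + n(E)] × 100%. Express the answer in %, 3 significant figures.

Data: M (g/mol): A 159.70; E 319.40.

72.3 %

n(A) = 183 / 159.70 = 1.146 mol
n(E) = 140 / 319.40 = 0.4383 mol
selectivity = 1.146/(1.146+0.4383) × 100 = 72.33 %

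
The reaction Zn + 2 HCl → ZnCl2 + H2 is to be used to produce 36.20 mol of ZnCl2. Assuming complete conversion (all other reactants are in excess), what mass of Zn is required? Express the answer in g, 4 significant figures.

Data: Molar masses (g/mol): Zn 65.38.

2367 g

n(ZnCl2) = 36.20 mol
n(Zn) = (1/1) × 36.20 = 36.20 mol
mass = 36.20 × 65.38 = 2367 g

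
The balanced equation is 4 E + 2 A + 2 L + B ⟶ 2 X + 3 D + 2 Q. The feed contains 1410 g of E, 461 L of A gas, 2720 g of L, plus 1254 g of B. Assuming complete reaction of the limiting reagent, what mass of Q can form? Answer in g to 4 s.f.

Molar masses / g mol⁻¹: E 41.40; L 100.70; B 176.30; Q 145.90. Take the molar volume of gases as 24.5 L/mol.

n(E) = 1410 / 41.40 = 34.06 mol
n(A) = 461.0 / 24.5 = 18.82 mol
n(L) = 2720 / 100.70 = 27.01 mol
n(B) = 1254 / 176.30 = 7.113 mol
n/ν for E = 34.06/4 = 8.515
n/ν for A = 18.82/2 = 9.410
n/ν for L = 27.01/2 = 13.51
n/ν for B = 7.113/1 = 7.113
Smallest n/ν is B → limiting reagent.
n(Q) = (2/1) × 7.113 = 14.23 mol
mass = 14.23 × 145.90 = 2076 g

2076 g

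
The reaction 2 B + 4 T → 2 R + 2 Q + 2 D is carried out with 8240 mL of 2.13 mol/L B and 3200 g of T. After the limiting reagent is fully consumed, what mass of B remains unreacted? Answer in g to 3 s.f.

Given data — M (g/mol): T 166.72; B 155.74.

n(B) = 2.13 × 8240/1000 = 17.55 mol
n(T) = 3200 / 166.72 = 19.19 mol
n/ν for B = 17.55/2 = 8.775
n/ν for T = 19.19/4 = 4.798
Smallest n/ν is T → limiting reagent.
B consumed = (2/4) × 19.19 = 9.595 mol
B remaining = 17.55 − 9.595 = 7.955 mol
mass = 7.955 × 155.74 = 1239 g

1240 g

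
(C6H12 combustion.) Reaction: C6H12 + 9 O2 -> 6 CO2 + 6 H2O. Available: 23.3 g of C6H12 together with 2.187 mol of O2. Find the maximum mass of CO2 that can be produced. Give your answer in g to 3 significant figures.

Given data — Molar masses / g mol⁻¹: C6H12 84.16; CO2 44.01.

n(C6H12) = 23.30 / 84.16 = 0.2769 mol
n(O2) = 2.187 mol
n/ν → C6H12: 0.2769, O2: 0.2430; O2 is limiting.
n(CO2) = (6/9) × 2.187 = 1.458 mol
mass = 1.458 × 44.01 = 64.17 g

64.2 g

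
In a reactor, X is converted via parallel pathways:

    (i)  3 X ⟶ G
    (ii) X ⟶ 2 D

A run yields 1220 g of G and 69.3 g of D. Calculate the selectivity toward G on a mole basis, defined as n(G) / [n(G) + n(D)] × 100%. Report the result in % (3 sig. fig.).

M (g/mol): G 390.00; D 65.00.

n(G) = 1220 / 390.00 = 3.128 mol
n(D) = 69.3 / 65.00 = 1.066 mol
selectivity = 3.128/(3.128+1.066) × 100 = 74.58 %

74.6 %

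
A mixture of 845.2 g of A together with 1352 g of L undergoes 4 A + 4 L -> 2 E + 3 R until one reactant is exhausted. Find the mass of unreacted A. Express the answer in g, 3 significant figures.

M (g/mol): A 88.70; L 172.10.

n(A) = 845.2 / 88.70 = 9.529 mol
n(L) = 1352 / 172.10 = 7.856 mol
n/ν for A = 9.529/4 = 2.382
n/ν for L = 7.856/4 = 1.964
Smallest n/ν is L → limiting reagent.
A consumed = (4/4) × 7.856 = 7.856 mol
A remaining = 9.529 − 7.856 = 1.673 mol
mass = 1.673 × 88.70 = 148.4 g

148 g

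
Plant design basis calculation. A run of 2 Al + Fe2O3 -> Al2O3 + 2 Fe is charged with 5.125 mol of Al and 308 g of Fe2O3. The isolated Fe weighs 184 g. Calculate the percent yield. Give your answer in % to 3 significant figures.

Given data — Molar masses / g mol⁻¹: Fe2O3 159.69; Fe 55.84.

85.4 %

n(Al) = 5.125 mol
n(Fe2O3) = 308.0 / 159.69 = 1.929 mol
n/ν for Al = 5.125/2 = 2.563
n/ν for Fe2O3 = 1.929/1 = 1.929
Smallest n/ν is Fe2O3 → limiting reagent.
theoretical n(Fe) = (2/1) × 1.929 = 3.858 mol → 215.4 g
% yield = 184 / 215.4 × 100 = 85.42 %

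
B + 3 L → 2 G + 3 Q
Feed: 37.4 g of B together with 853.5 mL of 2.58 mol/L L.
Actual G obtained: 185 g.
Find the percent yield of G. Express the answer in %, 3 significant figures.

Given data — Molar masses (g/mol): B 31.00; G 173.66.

n(B) = 37.40 / 31.00 = 1.206 mol
n(L) = 2.58 × 853.5/1000 = 2.202 mol
n/ν for B = 1.206/1 = 1.206
n/ν for L = 2.202/3 = 0.7340
Smallest n/ν is L → limiting reagent.
theoretical n(G) = (2/3) × 2.202 = 1.468 mol → 254.9 g
% yield = 185 / 254.9 × 100 = 72.58 %

72.6 %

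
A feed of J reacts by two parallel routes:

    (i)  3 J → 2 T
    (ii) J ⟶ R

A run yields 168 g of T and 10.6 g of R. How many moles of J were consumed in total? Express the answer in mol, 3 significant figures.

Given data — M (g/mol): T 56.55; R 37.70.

n(T) = 168 / 56.55 = 2.971 mol
n(R) = 10.6 / 37.70 = 0.2812 mol
n(J) via (i) = (3/2)×2.971 = 4.457 mol
n(J) via (ii) = (1/1)×0.2812 = 0.2812 mol
total n(J) = 4.457 + 0.2812 = 4.738 mol

4.74 mol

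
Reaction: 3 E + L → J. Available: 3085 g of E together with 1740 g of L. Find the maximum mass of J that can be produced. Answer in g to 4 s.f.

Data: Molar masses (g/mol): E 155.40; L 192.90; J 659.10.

4361 g

n(E) = 3085 / 155.40 = 19.85 mol
n(L) = 1740 / 192.90 = 9.020 mol
n/ν for E = 19.85/3 = 6.617
n/ν for L = 9.020/1 = 9.020
Smallest n/ν is E → limiting reagent.
n(J) = (1/3) × 19.85 = 6.617 mol
mass = 6.617 × 659.10 = 4361 g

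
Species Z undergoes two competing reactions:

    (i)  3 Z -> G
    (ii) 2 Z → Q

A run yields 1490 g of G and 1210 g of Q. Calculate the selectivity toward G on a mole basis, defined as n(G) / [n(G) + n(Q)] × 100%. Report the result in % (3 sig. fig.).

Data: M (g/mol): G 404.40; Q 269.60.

n(G) = 1490 / 404.40 = 3.684 mol
n(Q) = 1210 / 269.60 = 4.488 mol
selectivity = 3.684/(3.684+4.488) × 100 = 45.08 %

45.1 %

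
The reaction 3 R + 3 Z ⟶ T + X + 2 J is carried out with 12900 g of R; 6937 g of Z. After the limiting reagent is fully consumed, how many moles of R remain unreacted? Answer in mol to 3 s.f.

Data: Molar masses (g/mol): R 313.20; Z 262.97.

n(R) = 12900 / 313.20 = 41.19 mol
n(Z) = 6937 / 262.97 = 26.38 mol
n/ν for R = 41.19/3 = 13.73
n/ν for Z = 26.38/3 = 8.793
Smallest n/ν is Z → limiting reagent.
R consumed = (3/3) × 26.38 = 26.38 mol
R remaining = 41.19 − 26.38 = 14.81 mol

14.8 mol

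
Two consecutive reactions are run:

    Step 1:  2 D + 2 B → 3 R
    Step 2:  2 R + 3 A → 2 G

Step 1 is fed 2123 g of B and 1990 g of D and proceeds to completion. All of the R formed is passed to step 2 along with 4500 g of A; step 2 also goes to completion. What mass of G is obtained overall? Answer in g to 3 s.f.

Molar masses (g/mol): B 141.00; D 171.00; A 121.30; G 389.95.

Step 1:
n(B) = 2123 / 141.00 = 15.06 mol
n(D) = 1990 / 171.00 = 11.64 mol
n/ν for B = 15.06/2 = 7.530
n/ν for D = 11.64/2 = 5.820
Smallest n/ν is D → limiting reagent.
n(R) produced = (3/2) × 11.64 = 17.46 mol
Step 2:
n(R) available = 17.46 mol
n(A) = 4500 / 121.30 = 37.10 mol
n/ν for R = 17.46/2 = 8.730
n/ν for A = 37.10/3 = 12.37
Smallest n/ν is R → limiting reagent.
n(G) = (2/2) × 17.46 = 17.46 mol
mass = 17.46 × 389.95 = 6809 g

6810 g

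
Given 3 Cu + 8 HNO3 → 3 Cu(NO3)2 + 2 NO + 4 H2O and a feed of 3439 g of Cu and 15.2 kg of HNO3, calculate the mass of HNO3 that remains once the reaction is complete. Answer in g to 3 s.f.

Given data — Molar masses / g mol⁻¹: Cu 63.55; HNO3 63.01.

6110 g

n(Cu) = 3439 / 63.55 = 54.11 mol
n(HNO3) = 15.20×1000 / 63.01 = 241.2 mol
n/ν → Cu: 18.04, HNO3: 30.15; Cu is limiting.
HNO3 consumed = (8/3) × 54.11 = 144.3 mol
HNO3 remaining = 241.2 − 144.3 = 96.90 mol
mass = 96.90 × 63.01 = 6106 g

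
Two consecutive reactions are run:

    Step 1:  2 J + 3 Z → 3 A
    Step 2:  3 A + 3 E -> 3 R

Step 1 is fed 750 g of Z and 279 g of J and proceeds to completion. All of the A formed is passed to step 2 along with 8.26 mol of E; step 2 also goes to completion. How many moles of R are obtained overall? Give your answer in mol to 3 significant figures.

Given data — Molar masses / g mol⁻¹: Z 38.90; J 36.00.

Step 1:
n(Z) = 750.0 / 38.90 = 19.28 mol
n(J) = 279.0 / 36.00 = 7.750 mol
n/ν for Z = 19.28/3 = 6.427
n/ν for J = 7.750/2 = 3.875
Smallest n/ν is J → limiting reagent.
n(A) produced = (3/2) × 7.750 = 11.63 mol
Step 2:
n(A) available = 11.63 mol
n(E) = 8.260 mol
n/ν for A = 11.63/3 = 3.877
n/ν for E = 8.260/3 = 2.753
Smallest n/ν is E → limiting reagent.
n(R) = (3/3) × 8.260 = 8.260 mol

8.26 mol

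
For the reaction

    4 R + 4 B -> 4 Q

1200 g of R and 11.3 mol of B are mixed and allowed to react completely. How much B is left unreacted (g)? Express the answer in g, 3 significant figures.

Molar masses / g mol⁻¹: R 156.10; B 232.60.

n(R) = 1200 / 156.10 = 7.687 mol
n(B) = 11.30 mol
n/ν for R = 7.687/4 = 1.922
n/ν for B = 11.30/4 = 2.825
Smallest n/ν is R → limiting reagent.
B consumed = (4/4) × 7.687 = 7.687 mol
B remaining = 11.30 − 7.687 = 3.613 mol
mass = 3.613 × 232.60 = 840.4 g

840 g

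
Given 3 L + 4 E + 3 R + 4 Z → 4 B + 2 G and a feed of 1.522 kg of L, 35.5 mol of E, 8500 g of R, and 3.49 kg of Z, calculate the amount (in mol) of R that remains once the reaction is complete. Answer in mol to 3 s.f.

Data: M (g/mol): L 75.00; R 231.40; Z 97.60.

16.4 mol

n(L) = 1.522×1000 / 75.00 = 20.29 mol
n(E) = 35.50 mol
n(R) = 8500 / 231.40 = 36.73 mol
n(Z) = 3.490×1000 / 97.60 = 35.76 mol
n/ν → L: 6.763, E: 8.875, R: 12.24, Z: 8.940; L is limiting.
R consumed = (3/3) × 20.29 = 20.29 mol
R remaining = 36.73 − 20.29 = 16.44 mol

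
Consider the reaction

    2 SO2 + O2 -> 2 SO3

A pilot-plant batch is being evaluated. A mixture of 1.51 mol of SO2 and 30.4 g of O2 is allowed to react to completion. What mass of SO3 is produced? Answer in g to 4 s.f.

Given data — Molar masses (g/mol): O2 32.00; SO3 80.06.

n(SO2) = 1.510 mol
n(O2) = 30.40 / 32.00 = 0.9500 mol
n/ν → SO2: 0.7550, O2: 0.9500; SO2 is limiting.
n(SO3) = (2/2) × 1.510 = 1.510 mol
mass = 1.510 × 80.06 = 120.9 g

120.9 g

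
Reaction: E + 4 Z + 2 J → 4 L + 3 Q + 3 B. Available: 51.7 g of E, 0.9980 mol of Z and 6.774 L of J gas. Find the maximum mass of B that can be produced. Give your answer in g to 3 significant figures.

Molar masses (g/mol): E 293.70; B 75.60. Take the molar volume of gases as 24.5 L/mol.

n(E) = 51.70 / 293.70 = 0.1760 mol
n(Z) = 0.9980 mol
n(J) = 6.774 / 24.5 = 0.2765 mol
n/ν → E: 0.1760, Z: 0.2495, J: 0.1383; J is limiting.
n(B) = (3/2) × 0.2765 = 0.4148 mol
mass = 0.4148 × 75.60 = 31.36 g

31.4 g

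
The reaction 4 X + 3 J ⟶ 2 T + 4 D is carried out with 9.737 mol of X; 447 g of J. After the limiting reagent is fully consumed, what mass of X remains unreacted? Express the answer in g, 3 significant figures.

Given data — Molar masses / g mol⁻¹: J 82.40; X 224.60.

562 g

n(X) = 9.737 mol
n(J) = 447.0 / 82.40 = 5.425 mol
n/ν for X = 9.737/4 = 2.434
n/ν for J = 5.425/3 = 1.808
Smallest n/ν is J → limiting reagent.
X consumed = (4/3) × 5.425 = 7.233 mol
X remaining = 9.737 − 7.233 = 2.504 mol
mass = 2.504 × 224.60 = 562.4 g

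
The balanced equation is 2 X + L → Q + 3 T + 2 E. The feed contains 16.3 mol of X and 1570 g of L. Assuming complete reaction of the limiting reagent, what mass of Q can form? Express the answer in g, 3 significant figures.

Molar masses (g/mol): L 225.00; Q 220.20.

n(X) = 16.30 mol
n(L) = 1570 / 225.00 = 6.978 mol
n/ν → X: 8.150, L: 6.978; L is limiting.
n(Q) = (1/1) × 6.978 = 6.978 mol
mass = 6.978 × 220.20 = 1537 g

1540 g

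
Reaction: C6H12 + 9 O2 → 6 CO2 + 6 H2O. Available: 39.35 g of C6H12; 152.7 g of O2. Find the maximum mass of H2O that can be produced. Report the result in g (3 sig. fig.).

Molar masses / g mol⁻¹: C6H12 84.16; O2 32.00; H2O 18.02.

n(C6H12) = 39.35 / 84.16 = 0.4676 mol
n(O2) = 152.7 / 32.00 = 4.772 mol
n/ν for C6H12 = 0.4676/1 = 0.4676
n/ν for O2 = 4.772/9 = 0.5302
Smallest n/ν is C6H12 → limiting reagent.
n(H2O) = (6/1) × 0.4676 = 2.806 mol
mass = 2.806 × 18.02 = 50.56 g

50.6 g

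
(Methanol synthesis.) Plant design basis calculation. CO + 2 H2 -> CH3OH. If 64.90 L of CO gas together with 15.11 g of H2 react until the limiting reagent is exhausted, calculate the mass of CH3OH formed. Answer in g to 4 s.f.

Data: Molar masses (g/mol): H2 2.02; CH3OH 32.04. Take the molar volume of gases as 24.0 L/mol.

n(CO) = 64.90 / 24.0 = 2.704 mol
n(H2) = 15.11 / 2.02 = 7.480 mol
n/ν for CO = 2.704/1 = 2.704
n/ν for H2 = 7.480/2 = 3.740
Smallest n/ν is CO → limiting reagent.
n(CH3OH) = (1/1) × 2.704 = 2.704 mol
mass = 2.704 × 32.04 = 86.64 g

86.64 g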